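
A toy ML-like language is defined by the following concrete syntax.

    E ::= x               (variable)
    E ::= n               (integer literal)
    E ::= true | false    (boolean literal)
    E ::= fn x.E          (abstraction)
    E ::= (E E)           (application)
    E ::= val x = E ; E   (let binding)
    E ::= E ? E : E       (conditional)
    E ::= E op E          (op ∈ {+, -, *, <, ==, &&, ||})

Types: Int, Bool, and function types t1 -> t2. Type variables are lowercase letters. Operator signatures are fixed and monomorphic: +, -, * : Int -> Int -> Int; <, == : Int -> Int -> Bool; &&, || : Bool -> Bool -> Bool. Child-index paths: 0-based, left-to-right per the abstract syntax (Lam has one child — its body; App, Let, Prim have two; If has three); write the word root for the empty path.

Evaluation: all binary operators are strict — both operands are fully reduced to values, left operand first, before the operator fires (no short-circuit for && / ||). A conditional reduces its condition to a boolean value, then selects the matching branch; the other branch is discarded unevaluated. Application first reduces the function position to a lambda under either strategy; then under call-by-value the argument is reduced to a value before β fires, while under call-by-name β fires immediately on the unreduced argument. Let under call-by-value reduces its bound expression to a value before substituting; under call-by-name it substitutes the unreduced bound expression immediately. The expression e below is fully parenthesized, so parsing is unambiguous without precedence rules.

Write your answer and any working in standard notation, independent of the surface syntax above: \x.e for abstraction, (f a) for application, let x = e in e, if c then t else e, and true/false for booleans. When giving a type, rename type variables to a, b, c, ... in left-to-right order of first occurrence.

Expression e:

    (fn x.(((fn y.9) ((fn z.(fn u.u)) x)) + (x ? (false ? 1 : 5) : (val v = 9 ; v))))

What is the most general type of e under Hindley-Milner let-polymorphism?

Derivation:
\y._ : b -> Int
u : d
\u._ : d -> d
\z._ : c -> d -> d
x : a
  unify c -> d -> d ~ a -> e
  unify c ~ a
  unify d -> d ~ e
_ _ : d -> d
  unify b -> Int ~ (d -> d) -> f
  unify b ~ d -> d
  unify Int ~ f
_ _ : Int
  unify Int ~ Int
x : a
  unify a ~ Bool
  unify Bool ~ Bool
  unify Int ~ Int
let v : Int
v : Int
  unify Int ~ Int
  unify Int ~ Int
\x._ : Bool -> Int

Answer: Bool -> Int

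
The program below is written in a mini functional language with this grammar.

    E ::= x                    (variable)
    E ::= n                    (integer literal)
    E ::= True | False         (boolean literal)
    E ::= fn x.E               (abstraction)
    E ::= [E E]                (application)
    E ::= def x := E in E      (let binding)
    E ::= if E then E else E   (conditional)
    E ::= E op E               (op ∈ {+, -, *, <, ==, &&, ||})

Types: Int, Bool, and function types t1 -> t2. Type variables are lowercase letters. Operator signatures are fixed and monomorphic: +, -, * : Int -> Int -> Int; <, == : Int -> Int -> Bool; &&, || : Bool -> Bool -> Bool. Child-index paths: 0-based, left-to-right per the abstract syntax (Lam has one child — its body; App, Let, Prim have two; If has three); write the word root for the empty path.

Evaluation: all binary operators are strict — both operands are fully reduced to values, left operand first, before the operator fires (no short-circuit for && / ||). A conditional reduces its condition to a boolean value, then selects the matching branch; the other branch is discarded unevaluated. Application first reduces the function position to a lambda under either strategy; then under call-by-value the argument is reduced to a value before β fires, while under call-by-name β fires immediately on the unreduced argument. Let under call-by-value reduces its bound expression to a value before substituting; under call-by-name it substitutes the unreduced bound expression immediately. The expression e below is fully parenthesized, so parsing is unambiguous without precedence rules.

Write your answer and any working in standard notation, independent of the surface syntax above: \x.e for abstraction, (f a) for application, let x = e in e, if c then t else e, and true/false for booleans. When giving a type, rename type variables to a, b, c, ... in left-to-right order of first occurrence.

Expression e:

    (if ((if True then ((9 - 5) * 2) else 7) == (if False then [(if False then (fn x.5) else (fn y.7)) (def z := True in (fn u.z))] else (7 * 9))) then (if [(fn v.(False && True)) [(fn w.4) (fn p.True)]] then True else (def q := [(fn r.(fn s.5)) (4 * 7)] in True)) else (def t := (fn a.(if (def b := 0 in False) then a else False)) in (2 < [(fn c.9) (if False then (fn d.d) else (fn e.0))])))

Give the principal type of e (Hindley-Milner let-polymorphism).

Working:
  unify Bool ~ Bool
  unify Int ~ Int
  unify Int ~ Int
  unify Int ~ Int
  unify Int ~ Int
  unify Int ~ Int
  unify Int ~ Int
  unify Bool ~ Bool
  unify Bool ~ Bool
\x._ : a -> Int
\y._ : b -> Int
  unify a -> Int ~ b -> Int
  unify a ~ b
  unify Int ~ Int
let z : Bool
z : Bool
\u._ : c -> Bool
  unify b -> Int ~ (c -> Bool) -> d
  unify b ~ c -> Bool
  unify Int ~ d
_ _ : Int
  unify Int ~ Int
  unify Int ~ Int
  unify Int ~ Int
  unify Int ~ Int
  unify Bool ~ Bool
  unify Bool ~ Bool
  unify Bool ~ Bool
\v._ : e -> Bool
\w._ : f -> Int
\p._ : g -> Bool
  unify f -> Int ~ (g -> Bool) -> h
  unify f ~ g -> Bool
  unify Int ~ h
_ _ : Int
  unify e -> Bool ~ Int -> i
  unify e ~ Int
  unify Bool ~ i
_ _ : Bool
  unify Bool ~ Bool
\s._ : k -> Int
\r._ : j -> k -> Int
  unify Int ~ Int
  unify Int ~ Int
  unify j -> k -> Int ~ Int -> l
  unify j ~ Int
  unify k -> Int ~ l
_ _ : k -> Int
let q : forall. k -> Int
  unify Bool ~ Bool
let b : Int
  unify Bool ~ Bool
a : m
  unify m ~ Bool
\a._ : Bool -> Bool
let t : Bool -> Bool
  unify Int ~ Int
\c._ : n -> Int
  unify Bool ~ Bool
d : o
\d._ : o -> o
\e._ : p -> Int
  unify o -> o ~ p -> Int
  unify o ~ p
  unify p ~ Int
  unify n -> Int ~ (Int -> Int) -> q
  unify n ~ Int -> Int
  unify Int ~ q
_ _ : Int
  unify Int ~ Int
  unify Bool ~ Bool

Answer: Bool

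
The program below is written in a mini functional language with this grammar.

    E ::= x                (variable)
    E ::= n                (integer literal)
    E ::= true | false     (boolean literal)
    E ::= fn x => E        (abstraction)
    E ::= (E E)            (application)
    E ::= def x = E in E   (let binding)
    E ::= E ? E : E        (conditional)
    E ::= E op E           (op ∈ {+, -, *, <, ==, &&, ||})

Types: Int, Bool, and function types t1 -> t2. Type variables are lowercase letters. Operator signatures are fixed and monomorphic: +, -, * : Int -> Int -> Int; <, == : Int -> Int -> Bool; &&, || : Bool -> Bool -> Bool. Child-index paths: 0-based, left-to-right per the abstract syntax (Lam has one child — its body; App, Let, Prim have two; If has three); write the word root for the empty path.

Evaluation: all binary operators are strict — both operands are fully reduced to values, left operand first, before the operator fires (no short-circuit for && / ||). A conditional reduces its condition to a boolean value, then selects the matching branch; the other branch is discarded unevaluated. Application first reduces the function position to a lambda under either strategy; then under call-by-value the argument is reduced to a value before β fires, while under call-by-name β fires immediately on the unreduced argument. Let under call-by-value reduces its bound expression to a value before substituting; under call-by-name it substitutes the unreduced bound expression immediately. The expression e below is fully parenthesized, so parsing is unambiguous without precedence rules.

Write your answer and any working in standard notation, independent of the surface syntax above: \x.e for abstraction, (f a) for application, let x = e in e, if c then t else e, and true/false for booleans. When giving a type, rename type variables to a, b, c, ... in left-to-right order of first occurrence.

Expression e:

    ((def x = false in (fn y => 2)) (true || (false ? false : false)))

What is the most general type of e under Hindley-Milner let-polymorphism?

Trace:
let x : Bool
\y._ : a -> Int
  unify Bool ~ Bool
  unify Bool ~ Bool
  unify Bool ~ Bool
  unify Bool ~ Bool
  unify a -> Int ~ Bool -> b
  unify a ~ Bool
  unify Int ~ b
_ _ : Int

Answer: Int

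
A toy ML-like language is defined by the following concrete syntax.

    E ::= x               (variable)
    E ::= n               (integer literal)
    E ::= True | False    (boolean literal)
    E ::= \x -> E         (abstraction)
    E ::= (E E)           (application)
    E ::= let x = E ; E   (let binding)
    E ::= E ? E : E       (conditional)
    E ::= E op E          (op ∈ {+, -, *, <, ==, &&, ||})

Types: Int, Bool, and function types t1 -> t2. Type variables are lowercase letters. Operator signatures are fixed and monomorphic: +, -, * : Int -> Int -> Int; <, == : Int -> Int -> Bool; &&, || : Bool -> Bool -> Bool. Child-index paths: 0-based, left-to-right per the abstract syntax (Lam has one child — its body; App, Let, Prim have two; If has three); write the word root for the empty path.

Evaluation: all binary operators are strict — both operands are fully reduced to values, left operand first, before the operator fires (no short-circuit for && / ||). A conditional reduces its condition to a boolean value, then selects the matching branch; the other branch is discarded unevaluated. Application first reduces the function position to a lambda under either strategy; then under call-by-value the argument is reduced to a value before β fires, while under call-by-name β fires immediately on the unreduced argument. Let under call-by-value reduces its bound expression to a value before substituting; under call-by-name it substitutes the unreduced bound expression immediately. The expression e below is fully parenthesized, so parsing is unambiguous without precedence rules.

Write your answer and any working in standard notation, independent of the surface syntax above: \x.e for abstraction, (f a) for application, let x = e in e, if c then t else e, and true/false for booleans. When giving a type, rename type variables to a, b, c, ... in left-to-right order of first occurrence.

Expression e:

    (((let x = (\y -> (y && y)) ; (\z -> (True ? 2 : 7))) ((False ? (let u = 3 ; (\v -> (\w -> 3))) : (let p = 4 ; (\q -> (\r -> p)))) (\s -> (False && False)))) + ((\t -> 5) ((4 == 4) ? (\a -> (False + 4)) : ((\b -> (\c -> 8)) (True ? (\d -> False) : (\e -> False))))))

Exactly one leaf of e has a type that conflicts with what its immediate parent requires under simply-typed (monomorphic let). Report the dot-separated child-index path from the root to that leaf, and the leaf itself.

Answer: 1.1.1.0.0 : false

Trace:
y : a
  unify a ~ Bool
y : Bool
  unify Bool ~ Bool
\y._ : Bool -> Bool
let x : Bool -> Bool
  unify Bool ~ Bool
  unify Int ~ Int
\z._ : b -> Int
  unify Bool ~ Bool
let u : Int
\w._ : d -> Int
\v._ : c -> d -> Int
let p : Int
p : Int
\r._ : f -> Int
\q._ : e -> f -> Int
  unify c -> d -> Int ~ e -> f -> Int
  unify c ~ e
  unify d -> Int ~ f -> Int
  unify d ~ f
  unify Int ~ Int
  unify Bool ~ Bool
  unify Bool ~ Bool
\s._ : g -> Bool
  unify e -> f -> Int ~ (g -> Bool) -> h
  unify e ~ g -> Bool
  unify f -> Int ~ h
_ _ : f -> Int
  unify b -> Int ~ (f -> Int) -> i
  unify b ~ f -> Int
  unify Int ~ i
_ _ : Int
  unify Int ~ Int
\t._ : j -> Int
  unify Int ~ Int
  unify Int ~ Int
  unify Bool ~ Bool
  unify Bool ~ Int
  FAIL: mismatch Bool ~ Int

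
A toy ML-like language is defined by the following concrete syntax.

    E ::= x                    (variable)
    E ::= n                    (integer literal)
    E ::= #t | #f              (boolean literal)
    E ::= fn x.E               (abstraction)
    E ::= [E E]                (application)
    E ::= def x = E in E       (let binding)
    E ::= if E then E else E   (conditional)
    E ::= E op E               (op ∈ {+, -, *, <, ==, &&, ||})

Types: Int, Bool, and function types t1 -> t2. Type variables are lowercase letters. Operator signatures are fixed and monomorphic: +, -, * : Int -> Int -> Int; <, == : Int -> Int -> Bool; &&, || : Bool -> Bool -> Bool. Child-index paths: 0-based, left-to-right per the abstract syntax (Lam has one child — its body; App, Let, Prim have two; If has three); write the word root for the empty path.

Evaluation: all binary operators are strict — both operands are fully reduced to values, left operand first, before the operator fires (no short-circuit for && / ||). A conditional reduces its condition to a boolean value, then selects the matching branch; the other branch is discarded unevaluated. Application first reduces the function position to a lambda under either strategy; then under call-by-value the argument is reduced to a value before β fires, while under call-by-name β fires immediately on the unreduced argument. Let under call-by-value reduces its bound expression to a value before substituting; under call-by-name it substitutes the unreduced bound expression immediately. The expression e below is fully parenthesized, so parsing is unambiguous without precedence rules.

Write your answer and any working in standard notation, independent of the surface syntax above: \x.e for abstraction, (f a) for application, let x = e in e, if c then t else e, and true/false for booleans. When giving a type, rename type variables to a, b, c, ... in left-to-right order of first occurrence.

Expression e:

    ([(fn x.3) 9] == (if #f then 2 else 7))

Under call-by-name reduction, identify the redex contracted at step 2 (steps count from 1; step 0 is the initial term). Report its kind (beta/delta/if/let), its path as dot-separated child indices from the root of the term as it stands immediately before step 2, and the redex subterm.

Working:
step 0: (((\x.3) 9) == (if false then 2 else 7))
step 1: [beta@0] (3 == (if false then 2 else 7))
step 2: [if@1] (3 == 7)

Answer: if at 1 : (if false then 2 else 7)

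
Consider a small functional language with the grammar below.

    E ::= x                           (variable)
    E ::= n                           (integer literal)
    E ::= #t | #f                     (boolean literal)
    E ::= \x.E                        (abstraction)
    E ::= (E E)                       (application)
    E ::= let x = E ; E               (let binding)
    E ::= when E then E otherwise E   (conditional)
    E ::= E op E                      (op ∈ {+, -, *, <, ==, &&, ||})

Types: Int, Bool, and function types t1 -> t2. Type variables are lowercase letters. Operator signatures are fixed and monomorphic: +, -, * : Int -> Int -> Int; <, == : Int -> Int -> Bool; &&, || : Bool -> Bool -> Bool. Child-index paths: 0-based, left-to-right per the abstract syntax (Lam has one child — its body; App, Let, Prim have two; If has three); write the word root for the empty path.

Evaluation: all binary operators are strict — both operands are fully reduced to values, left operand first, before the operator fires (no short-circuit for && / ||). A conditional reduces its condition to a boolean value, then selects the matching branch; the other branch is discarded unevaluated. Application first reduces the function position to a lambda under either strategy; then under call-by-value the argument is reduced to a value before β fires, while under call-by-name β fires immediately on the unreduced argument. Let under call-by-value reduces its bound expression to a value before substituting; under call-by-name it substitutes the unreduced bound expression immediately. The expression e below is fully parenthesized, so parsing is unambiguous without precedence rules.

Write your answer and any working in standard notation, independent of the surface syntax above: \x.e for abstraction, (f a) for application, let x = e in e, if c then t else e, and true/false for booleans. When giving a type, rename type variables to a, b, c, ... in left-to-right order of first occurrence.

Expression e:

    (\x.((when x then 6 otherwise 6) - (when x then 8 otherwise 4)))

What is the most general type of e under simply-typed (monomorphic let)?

Derivation:
x : a
  unify a ~ Bool
  unify Int ~ Int
  unify Int ~ Int
x : Bool
  unify Bool ~ Bool
  unify Int ~ Int
  unify Int ~ Int
\x._ : Bool -> Int

Answer: Bool -> Int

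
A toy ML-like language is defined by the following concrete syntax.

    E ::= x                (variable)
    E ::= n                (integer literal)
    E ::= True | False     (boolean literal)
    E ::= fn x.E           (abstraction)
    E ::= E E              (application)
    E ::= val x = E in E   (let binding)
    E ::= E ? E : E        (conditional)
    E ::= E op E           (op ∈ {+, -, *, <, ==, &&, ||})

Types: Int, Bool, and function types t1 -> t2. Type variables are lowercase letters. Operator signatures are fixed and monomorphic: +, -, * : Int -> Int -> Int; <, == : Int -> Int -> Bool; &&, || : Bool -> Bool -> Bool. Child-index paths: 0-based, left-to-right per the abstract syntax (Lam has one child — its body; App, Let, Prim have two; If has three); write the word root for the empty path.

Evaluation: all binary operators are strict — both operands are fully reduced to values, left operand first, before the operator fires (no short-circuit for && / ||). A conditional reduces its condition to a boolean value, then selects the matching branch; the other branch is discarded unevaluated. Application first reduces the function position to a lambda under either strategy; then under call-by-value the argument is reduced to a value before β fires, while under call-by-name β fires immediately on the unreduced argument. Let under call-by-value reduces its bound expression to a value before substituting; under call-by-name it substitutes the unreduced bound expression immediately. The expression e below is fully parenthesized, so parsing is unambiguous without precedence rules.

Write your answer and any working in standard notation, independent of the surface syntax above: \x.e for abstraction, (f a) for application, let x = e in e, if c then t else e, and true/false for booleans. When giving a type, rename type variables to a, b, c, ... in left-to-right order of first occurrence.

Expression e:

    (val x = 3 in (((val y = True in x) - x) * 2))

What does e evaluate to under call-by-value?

Working:
step 0: (let x = 3 in (((let y = true in x) - x) * 2))
step 1: [let@root] (((let y = true in 3) - 3) * 2)
step 2: [let@0.0] ((3 - 3) * 2)
step 3: [delta@0] (0 * 2)
step 4: [delta@root] 0

Answer: 0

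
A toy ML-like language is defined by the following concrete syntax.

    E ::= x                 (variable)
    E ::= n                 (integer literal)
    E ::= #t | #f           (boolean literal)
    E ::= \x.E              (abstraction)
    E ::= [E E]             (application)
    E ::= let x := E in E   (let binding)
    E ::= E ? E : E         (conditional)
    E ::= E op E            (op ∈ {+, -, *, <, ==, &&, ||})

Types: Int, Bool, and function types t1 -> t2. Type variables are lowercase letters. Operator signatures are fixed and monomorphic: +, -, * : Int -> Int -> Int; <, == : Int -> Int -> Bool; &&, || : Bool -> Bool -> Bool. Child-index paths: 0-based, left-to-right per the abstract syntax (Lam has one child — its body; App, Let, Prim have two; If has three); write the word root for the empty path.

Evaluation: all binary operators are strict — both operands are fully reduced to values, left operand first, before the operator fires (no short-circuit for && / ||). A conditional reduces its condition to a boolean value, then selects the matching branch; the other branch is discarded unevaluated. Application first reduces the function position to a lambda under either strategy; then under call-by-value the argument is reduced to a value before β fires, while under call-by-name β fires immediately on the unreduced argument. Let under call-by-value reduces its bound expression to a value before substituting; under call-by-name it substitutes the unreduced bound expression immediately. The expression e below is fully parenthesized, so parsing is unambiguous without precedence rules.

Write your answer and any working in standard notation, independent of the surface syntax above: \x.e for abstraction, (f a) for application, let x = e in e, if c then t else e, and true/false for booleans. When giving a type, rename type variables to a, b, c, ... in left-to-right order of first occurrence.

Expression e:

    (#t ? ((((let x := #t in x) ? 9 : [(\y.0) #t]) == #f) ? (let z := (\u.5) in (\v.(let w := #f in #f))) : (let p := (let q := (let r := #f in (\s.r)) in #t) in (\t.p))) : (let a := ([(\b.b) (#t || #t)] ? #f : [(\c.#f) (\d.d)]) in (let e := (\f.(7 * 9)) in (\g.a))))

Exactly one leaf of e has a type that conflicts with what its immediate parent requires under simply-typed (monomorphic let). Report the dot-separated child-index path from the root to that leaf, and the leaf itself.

Derivation:
  unify Bool ~ Bool
let x : Bool
x : Bool
  unify Bool ~ Bool
\y._ : a -> Int
  unify a -> Int ~ Bool -> b
  unify a ~ Bool
  unify Int ~ b
_ _ : Int
  unify Int ~ Int
  unify Int ~ Int
  unify Bool ~ Int
  FAIL: mismatch Bool ~ Int

Answer: 1.0.1 : false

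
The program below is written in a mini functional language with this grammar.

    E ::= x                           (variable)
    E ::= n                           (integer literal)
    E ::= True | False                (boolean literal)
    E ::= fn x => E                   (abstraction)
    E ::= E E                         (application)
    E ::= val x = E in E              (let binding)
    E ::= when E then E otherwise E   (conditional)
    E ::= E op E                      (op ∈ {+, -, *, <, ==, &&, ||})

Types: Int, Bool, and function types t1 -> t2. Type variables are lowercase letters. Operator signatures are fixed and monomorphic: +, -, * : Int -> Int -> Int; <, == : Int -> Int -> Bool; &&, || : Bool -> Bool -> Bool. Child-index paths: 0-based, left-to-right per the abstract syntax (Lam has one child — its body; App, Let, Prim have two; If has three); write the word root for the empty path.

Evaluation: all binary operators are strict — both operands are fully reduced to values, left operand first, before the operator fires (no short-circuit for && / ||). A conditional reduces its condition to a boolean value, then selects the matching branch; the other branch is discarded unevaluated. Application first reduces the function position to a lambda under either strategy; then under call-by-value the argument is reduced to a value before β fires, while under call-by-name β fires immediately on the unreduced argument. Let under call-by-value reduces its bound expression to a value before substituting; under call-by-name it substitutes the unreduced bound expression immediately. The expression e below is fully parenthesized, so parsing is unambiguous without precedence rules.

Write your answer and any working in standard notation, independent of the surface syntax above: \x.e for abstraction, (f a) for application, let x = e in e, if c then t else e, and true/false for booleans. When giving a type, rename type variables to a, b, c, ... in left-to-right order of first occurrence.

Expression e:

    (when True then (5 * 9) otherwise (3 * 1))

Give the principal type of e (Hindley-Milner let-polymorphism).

Working:
  unify Bool ~ Bool
  unify Int ~ Int
  unify Int ~ Int
  unify Int ~ Int
  unify Int ~ Int
  unify Int ~ Int

Answer: Int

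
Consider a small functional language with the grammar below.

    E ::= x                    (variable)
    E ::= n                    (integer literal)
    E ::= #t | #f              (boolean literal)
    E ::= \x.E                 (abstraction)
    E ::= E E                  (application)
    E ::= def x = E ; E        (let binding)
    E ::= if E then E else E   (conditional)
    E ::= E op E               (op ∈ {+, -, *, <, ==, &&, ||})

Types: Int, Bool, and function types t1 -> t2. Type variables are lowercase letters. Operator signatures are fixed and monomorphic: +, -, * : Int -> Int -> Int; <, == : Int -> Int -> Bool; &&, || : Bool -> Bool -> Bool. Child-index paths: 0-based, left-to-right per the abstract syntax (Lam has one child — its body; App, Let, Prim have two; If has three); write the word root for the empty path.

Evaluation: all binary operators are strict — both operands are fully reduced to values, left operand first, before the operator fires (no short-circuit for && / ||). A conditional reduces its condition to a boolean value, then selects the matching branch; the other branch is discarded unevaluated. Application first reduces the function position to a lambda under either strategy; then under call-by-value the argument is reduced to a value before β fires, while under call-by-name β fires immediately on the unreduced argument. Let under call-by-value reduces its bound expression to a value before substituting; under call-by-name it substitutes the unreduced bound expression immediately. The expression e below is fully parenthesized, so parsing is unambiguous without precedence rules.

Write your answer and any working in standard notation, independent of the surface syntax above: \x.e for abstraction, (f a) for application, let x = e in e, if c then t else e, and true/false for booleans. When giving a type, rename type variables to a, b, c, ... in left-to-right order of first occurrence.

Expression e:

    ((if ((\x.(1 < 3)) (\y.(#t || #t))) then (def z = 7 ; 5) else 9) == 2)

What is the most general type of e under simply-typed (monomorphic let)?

Answer: Bool

Trace:
  unify Int ~ Int
  unify Int ~ Int
\x._ : a -> Bool
  unify Bool ~ Bool
  unify Bool ~ Bool
\y._ : b -> Bool
  unify a -> Bool ~ (b -> Bool) -> c
  unify a ~ b -> Bool
  unify Bool ~ c
_ _ : Bool
  unify Bool ~ Bool
let z : Int
  unify Int ~ Int
  unify Int ~ Int
  unify Int ~ Int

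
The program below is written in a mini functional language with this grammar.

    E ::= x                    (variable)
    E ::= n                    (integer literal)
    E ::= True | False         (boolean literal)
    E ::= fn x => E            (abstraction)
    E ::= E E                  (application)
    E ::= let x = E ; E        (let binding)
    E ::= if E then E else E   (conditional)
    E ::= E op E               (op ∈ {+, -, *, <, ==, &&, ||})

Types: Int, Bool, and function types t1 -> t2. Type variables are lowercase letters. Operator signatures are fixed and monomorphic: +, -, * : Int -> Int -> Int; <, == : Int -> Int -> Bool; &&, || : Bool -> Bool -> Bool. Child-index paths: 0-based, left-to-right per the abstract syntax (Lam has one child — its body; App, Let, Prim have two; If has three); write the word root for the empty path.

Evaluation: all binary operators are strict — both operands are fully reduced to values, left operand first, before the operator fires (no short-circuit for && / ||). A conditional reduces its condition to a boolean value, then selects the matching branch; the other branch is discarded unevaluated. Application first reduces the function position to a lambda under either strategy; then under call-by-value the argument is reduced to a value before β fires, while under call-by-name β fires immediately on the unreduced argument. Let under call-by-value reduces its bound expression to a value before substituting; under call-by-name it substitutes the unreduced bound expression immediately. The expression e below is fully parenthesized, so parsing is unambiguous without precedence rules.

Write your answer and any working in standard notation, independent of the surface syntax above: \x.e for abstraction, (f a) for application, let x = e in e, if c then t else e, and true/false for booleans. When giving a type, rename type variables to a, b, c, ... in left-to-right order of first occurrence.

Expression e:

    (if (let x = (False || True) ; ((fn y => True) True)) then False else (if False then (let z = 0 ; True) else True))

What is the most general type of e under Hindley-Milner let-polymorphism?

Answer: Bool

Derivation:
  unify Bool ~ Bool
  unify Bool ~ Bool
let x : Bool
\y._ : a -> Bool
  unify a -> Bool ~ Bool -> b
  unify a ~ Bool
  unify Bool ~ b
_ _ : Bool
  unify Bool ~ Bool
  unify Bool ~ Bool
let z : Int
  unify Bool ~ Bool
  unify Bool ~ Bool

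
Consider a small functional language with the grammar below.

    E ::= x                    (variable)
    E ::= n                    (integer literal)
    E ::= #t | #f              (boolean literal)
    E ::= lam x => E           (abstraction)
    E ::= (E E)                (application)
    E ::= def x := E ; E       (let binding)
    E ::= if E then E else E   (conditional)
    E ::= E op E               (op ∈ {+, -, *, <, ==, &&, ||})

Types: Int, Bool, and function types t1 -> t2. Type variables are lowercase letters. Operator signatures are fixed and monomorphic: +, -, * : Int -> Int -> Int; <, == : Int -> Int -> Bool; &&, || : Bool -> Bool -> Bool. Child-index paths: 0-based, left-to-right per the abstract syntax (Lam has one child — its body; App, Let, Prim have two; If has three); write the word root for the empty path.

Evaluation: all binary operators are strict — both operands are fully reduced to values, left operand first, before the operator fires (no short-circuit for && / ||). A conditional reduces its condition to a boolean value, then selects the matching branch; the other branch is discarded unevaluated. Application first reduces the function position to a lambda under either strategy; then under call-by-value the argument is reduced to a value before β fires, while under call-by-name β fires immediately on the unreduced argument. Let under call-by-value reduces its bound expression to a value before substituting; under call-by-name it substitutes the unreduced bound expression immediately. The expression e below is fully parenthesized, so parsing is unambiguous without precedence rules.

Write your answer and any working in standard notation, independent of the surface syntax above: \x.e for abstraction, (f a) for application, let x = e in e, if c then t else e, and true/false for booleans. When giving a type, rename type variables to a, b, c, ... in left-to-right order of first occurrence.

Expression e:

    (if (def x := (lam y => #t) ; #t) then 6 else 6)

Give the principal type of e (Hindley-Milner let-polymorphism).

Working:
\y._ : a -> Bool
let x : forall. a -> Bool
  unify Bool ~ Bool
  unify Int ~ Int

Answer: Int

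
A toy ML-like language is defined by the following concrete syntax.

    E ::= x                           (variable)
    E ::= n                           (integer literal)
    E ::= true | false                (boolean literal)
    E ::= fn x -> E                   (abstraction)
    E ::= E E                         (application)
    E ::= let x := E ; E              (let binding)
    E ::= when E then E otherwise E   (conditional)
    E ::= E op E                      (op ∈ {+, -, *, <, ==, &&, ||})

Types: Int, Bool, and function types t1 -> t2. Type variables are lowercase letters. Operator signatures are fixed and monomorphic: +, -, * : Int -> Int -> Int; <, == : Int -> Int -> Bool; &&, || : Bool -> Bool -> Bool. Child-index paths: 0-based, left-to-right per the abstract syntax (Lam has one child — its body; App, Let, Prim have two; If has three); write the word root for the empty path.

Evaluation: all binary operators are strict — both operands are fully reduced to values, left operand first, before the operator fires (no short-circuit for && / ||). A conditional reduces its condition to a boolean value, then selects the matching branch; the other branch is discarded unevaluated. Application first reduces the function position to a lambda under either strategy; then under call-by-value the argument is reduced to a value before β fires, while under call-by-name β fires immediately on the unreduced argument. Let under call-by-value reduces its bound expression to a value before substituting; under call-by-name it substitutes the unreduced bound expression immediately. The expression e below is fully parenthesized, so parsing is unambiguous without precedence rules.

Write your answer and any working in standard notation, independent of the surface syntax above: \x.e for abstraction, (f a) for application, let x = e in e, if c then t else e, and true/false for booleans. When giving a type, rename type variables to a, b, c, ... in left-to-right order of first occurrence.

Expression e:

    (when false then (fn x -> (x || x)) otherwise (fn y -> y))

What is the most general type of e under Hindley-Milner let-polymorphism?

Derivation:
  unify Bool ~ Bool
x : a
  unify a ~ Bool
x : Bool
  unify Bool ~ Bool
\x._ : Bool -> Bool
y : b
\y._ : b -> b
  unify Bool -> Bool ~ b -> b
  unify Bool ~ b
  unify Bool ~ Bool

Answer: Bool -> Bool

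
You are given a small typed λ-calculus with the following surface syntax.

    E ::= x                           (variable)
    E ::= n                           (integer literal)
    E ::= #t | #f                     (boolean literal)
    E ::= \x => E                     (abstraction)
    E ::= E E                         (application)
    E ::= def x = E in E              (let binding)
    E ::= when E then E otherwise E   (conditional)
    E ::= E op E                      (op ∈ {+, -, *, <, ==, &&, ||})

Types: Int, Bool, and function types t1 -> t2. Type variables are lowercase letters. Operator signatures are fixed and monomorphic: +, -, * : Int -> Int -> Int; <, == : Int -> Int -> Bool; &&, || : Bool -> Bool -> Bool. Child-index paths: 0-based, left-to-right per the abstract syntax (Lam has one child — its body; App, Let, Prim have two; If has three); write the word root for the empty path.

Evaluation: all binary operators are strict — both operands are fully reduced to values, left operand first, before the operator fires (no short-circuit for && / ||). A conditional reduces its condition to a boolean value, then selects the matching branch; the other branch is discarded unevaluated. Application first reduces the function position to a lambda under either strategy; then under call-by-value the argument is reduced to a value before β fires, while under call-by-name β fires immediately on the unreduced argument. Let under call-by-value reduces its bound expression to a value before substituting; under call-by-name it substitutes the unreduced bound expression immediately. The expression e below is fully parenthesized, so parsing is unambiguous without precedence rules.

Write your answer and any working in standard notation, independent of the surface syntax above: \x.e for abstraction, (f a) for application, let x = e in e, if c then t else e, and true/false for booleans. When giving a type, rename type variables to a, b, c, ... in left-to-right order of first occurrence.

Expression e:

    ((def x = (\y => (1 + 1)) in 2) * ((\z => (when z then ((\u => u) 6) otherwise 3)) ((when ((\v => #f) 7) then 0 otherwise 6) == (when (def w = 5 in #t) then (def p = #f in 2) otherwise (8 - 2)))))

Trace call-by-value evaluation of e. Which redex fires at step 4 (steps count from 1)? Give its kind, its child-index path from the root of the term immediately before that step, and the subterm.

Answer: let at 1.1.1.0 : (let w = 5 in true)

Trace:
step 0: ((let x = (\y.(1 + 1)) in 2) * ((\z.(if z then ((\u.u) 6) else 3)) ((if ((\v.false) 7) then 0 else 6) == (if (let w = 5 in true) then (let p = false in 2) else (8 - 2)))))
step 1: [let@0] (2 * ((\z.(if z then ((\u.u) 6) else 3)) ((if ((\v.false) 7) then 0 else 6) == (if (let w = 5 in true) then (let p = false in 2) else (8 - 2)))))
step 2: [beta@1.1.0.0] (2 * ((\z.(if z then ((\u.u) 6) else 3)) ((if false then 0 else 6) == (if (let w = 5 in true) then (let p = false in 2) else (8 - 2)))))
step 3: [if@1.1.0] (2 * ((\z.(if z then ((\u.u) 6) else 3)) (6 == (if (let w = 5 in true) then (let p = false in 2) else (8 - 2)))))
step 4: [let@1.1.1.0] (2 * ((\z.(if z then ((\u.u) 6) else 3)) (6 == (if true then (let p = false in 2) else (8 - 2)))))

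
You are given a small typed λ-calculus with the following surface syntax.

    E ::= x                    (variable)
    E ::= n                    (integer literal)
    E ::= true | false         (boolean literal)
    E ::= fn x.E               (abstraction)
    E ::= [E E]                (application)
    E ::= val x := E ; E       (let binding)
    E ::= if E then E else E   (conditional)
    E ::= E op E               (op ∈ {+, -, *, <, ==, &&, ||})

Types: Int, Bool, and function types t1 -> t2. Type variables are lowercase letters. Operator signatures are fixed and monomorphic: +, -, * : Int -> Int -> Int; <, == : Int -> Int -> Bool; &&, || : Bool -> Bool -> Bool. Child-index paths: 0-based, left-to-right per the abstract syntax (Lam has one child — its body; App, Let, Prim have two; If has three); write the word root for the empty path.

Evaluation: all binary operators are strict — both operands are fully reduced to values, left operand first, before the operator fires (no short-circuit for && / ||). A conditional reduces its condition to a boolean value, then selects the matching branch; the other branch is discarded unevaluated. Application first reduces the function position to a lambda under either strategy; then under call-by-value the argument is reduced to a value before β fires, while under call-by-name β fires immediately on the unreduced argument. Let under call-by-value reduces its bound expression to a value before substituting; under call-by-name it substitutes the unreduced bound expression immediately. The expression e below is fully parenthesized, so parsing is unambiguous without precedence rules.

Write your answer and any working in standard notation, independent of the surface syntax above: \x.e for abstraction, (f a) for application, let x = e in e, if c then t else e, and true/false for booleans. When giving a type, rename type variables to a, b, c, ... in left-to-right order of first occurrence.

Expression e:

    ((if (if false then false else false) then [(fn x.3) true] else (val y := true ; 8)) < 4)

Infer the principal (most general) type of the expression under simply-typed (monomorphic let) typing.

Answer: Bool

Derivation:
  unify Bool ~ Bool
  unify Bool ~ Bool
  unify Bool ~ Bool
\x._ : a -> Int
  unify a -> Int ~ Bool -> b
  unify a ~ Bool
  unify Int ~ b
_ _ : Int
let y : Bool
  unify Int ~ Int
  unify Int ~ Int
  unify Int ~ Int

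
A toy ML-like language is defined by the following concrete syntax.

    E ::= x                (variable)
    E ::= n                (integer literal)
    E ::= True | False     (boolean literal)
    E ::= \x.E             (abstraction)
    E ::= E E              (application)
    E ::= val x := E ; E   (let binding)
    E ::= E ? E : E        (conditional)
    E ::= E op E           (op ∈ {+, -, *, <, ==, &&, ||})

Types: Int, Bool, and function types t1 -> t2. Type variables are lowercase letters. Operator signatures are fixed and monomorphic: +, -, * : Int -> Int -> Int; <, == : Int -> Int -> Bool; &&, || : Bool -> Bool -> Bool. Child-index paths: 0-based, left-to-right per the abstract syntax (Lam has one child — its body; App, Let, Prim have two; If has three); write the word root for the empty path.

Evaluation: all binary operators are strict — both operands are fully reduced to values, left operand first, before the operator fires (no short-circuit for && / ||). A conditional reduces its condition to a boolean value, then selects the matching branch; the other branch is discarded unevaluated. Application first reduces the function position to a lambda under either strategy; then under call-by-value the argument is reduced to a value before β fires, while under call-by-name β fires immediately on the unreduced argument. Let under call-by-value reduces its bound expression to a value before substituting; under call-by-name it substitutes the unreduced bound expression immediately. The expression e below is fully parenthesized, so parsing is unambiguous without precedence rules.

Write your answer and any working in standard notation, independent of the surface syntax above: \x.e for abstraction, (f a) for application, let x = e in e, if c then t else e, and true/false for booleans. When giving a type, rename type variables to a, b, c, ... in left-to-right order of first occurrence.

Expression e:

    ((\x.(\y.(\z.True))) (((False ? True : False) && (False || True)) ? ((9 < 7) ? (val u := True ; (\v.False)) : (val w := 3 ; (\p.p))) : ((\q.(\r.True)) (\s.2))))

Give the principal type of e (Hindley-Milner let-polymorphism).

Derivation:
\z._ : c -> Bool
\y._ : b -> c -> Bool
\x._ : a -> b -> c -> Bool
  unify Bool ~ Bool
  unify Bool ~ Bool
  unify Bool ~ Bool
  unify Bool ~ Bool
  unify Bool ~ Bool
  unify Bool ~ Bool
  unify Bool ~ Bool
  unify Int ~ Int
  unify Int ~ Int
  unify Bool ~ Bool
let u : Bool
\v._ : d -> Bool
let w : Int
p : e
\p._ : e -> e
  unify d -> Bool ~ e -> e
  unify d ~ e
  unify Bool ~ e
\r._ : g -> Bool
\q._ : f -> g -> Bool
\s._ : h -> Int
  unify f -> g -> Bool ~ (h -> Int) -> i
  unify f ~ h -> Int
  unify g -> Bool ~ i
_ _ : g -> Bool
  unify Bool -> Bool ~ g -> Bool
  unify Bool ~ g
  unify Bool ~ Bool
  unify a -> b -> c -> Bool ~ (Bool -> Bool) -> j
  unify a ~ Bool -> Bool
  unify b -> c -> Bool ~ j
_ _ : b -> c -> Bool

Answer: a -> b -> Bool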